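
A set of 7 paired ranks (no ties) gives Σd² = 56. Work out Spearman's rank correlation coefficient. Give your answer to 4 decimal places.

0.0000

ρ = 1 − 6Σd² / [n(n²−1)] = 1 − 6×56 / (7×48)
  = 1 − 336/336 = 1 − 1.00000 ≈ 0.0000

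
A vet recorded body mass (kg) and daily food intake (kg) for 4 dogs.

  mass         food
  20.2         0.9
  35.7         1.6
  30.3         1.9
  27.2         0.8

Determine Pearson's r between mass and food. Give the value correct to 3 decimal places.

n = 4, Σx = 113.4, Σy = 5.2, Σx² = 3340.46, Σy² = 7.62, Σxy = 154.63
nΣxy − ΣxΣy = 618.52 − 589.68 = 28.84
nΣx² − (Σx)² = 13361.84 − 12859.56 = 502.28; nΣy² − (Σy)² = 30.48 − 27.04 = 3.44
r = 28.84 / √(502.28 × 3.44) = 28.84 / 41.5673 ≈ 0.694

0.694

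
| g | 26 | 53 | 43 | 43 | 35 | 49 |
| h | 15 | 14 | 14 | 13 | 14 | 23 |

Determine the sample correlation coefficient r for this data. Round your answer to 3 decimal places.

0.278

n = 6, Σg = 249, Σh = 93, Σg² = 10809, Σh² = 1511, Σgh = 3910
nΣgh − ΣgΣh = 23460 − 23157 = 303
nΣg² − (Σg)² = 64854 − 62001 = 2853; nΣh² − (Σh)² = 9066 − 8649 = 417
r = 303 / √(2853 × 417) = 303 / 1090.7342 ≈ 0.278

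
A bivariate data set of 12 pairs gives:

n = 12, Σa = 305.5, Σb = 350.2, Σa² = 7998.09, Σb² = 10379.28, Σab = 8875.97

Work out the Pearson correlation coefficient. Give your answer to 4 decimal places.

r = (nΣab − ΣaΣb) / √[(nΣa² − (Σa)²)(nΣb² − (Σb)²)]
Numerator: 12×8875.97 − 305.5×350.2 = -474.46
Denominator: √[(95977.08 − 93330.25)(124551.36 − 122640.04)] = √[2646.83 × 1911.32] = 2249.2086
r = -474.46 / 2249.2086 ≈ -0.2109

-0.2109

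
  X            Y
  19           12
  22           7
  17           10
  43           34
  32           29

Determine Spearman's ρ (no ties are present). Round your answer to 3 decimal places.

0.700

Rank X: 2, 3, 1, 5, 4
Rank Y: 3, 1, 2, 5, 4
d = rank(X) − rank(Y): -1, 2, -1, 0, 0; Σd² = 6
ρ = 1 − 6Σd² / [n(n²−1)] = 1 − 6×6 / (5×24) = 1 − 36/120 ≈ 0.700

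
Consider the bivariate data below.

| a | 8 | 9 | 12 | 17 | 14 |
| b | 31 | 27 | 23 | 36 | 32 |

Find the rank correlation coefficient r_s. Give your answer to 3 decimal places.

0.600

Rank a: 1, 2, 3, 5, 4
Rank b: 3, 2, 1, 5, 4
d = rank(a) − rank(b): -2, 0, 2, 0, 0; Σd² = 8
ρ = 1 − 6Σd² / [n(n²−1)] = 1 − 6×8 / (5×24) = 1 − 48/120 ≈ 0.600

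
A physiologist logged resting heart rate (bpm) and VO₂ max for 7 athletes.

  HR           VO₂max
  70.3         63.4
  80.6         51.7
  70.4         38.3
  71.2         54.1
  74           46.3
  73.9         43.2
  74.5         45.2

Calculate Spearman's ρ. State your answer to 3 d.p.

-0.143

Rank HR: 1, 7, 2, 3, 5, 4, 6
Rank VO₂max: 7, 5, 1, 6, 4, 2, 3
d = rank(HR) − rank(VO₂max): -6, 2, 1, -3, 1, 2, 3; Σd² = 64
ρ = 1 − 6Σd² / [n(n²−1)] = 1 − 6×64 / (7×48) = 1 − 384/336 ≈ -0.143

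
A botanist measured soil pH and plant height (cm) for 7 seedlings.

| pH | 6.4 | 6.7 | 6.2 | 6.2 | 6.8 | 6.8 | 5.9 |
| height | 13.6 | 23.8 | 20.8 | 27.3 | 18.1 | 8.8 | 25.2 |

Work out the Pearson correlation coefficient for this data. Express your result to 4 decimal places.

n = 7, Σx = 45, Σy = 137.6, Σx² = 290.02, Σy² = 2969.42, Σxy = 876.32
nΣxy − ΣxΣy = 6134.24 − 6192 = -57.76
nΣx² − (Σx)² = 2030.14 − 2025 = 5.14; nΣy² − (Σy)² = 20785.94 − 18933.76 = 1852.18
r = -57.76 / √(5.14 × 1852.18) = -57.76 / 97.5715 ≈ -0.5920

-0.5920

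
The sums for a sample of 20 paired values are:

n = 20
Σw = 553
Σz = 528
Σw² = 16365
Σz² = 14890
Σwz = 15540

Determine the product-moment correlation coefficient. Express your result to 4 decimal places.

0.9308

r = (nΣwz − ΣwΣz) / √[(nΣw² − (Σw)²)(nΣz² − (Σz)²)]
Numerator: 20×15540 − 553×528 = 18816
Denominator: √[(327300 − 305809)(297800 − 278784)] = √[21491 × 19016] = 20215.6587
r = 18816 / 20215.6587 ≈ 0.9308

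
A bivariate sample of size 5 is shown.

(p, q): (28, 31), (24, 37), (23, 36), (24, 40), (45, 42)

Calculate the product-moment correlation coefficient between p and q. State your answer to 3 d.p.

n = 5, Σp = 144, Σq = 186, Σp² = 4490, Σq² = 6990, Σpq = 5434
nΣpq − ΣpΣq = 27170 − 26784 = 386
nΣp² − (Σp)² = 22450 − 20736 = 1714; nΣq² − (Σq)² = 34950 − 34596 = 354
r = 386 / √(1714 × 354) = 386 / 778.9454 ≈ 0.496

0.496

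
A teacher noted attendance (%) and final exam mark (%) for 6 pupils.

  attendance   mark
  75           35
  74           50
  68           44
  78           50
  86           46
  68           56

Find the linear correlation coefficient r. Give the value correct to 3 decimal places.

-0.196

n = 6, Σx = 449, Σy = 281, Σx² = 33829, Σy² = 13413, Σxy = 20981
nΣxy − ΣxΣy = 125886 − 126169 = -283
nΣx² − (Σx)² = 202974 − 201601 = 1373; nΣy² − (Σy)² = 80478 − 78961 = 1517
r = -283 / √(1373 × 1517) = -283 / 1443.2051 ≈ -0.196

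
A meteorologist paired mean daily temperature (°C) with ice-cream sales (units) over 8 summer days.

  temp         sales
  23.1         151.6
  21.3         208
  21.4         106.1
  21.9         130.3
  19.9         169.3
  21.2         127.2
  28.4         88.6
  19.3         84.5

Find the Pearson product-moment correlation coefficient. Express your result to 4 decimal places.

-0.2906

n = 8, Σx = 176.5, Σy = 1065.6, Σx² = 3949.37, Σy² = 154314.4, Σxy = 23269.27
nΣxy − ΣxΣy = 186154.16 − 188078.4 = -1924.24
nΣx² − (Σx)² = 31594.96 − 31152.25 = 442.71; nΣy² − (Σy)² = 1234515.2 − 1135503.36 = 99011.84
r = -1924.24 / √(442.71 × 99011.84) = -1924.24 / 6620.6897 ≈ -0.2906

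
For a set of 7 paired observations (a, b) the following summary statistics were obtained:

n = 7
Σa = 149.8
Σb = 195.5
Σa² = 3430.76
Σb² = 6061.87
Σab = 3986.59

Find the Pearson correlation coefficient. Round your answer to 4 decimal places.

-0.5356

r = (nΣab − ΣaΣb) / √[(nΣa² − (Σa)²)(nΣb² − (Σb)²)]
Numerator: 7×3986.59 − 149.8×195.5 = -1379.77
Denominator: √[(24015.32 − 22440.04)(42433.09 − 38220.25)] = √[1575.28 × 4212.84] = 2576.1216
r = -1379.77 / 2576.1216 ≈ -0.5356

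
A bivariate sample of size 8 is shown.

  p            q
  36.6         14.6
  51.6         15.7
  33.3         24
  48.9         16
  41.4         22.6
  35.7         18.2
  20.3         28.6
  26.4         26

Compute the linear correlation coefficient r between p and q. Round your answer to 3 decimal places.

-0.807

n = 8, Σp = 294.2, Σq = 165.7, Σp² = 11599.72, Σq² = 3627.61, Σpq = 5778.44
nΣpq − ΣpΣq = 46227.52 − 48748.94 = -2521.42
nΣp² − (Σp)² = 92797.76 − 86553.64 = 6244.12; nΣq² − (Σq)² = 29020.88 − 27456.49 = 1564.39
r = -2521.42 / √(6244.12 × 1564.39) = -2521.42 / 3125.4182 ≈ -0.807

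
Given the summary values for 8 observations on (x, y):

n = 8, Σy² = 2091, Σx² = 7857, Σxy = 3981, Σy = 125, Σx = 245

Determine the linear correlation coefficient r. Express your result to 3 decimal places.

r = (nΣxy − ΣxΣy) / √[(nΣx² − (Σx)²)(nΣy² − (Σy)²)]
Numerator: 8×3981 − 245×125 = 1223
Denominator: √[(62856 − 60025)(16728 − 15625)] = √[2831 × 1103] = 1767.0860
r = 1223 / 1767.0860 ≈ 0.692

0.692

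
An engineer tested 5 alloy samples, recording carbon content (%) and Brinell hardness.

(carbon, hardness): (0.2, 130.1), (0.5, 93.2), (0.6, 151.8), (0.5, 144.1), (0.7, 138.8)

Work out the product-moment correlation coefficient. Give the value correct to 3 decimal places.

0.228

n = 5, Σx = 2.5, Σy = 658, Σx² = 1.39, Σy² = 88685.74, Σxy = 332.91
nΣxy − ΣxΣy = 1664.55 − 1645 = 19.55
nΣx² − (Σx)² = 6.95 − 6.25 = 0.7; nΣy² − (Σy)² = 443428.7 − 432964 = 10464.7
r = 19.55 / √(0.7 × 10464.7) = 19.55 / 85.5879 ≈ 0.228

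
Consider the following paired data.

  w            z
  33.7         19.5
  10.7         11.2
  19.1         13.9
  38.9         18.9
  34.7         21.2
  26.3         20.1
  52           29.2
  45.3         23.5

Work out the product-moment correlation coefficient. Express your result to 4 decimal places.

0.9399

n = 8, Σw = 260.7, Σz = 157.5, Σw² = 9780.07, Σz² = 3314.45, Σwz = 5624.91
nΣwz − ΣwΣz = 44999.28 − 41060.25 = 3939.03
nΣw² − (Σw)² = 78240.56 − 67964.49 = 10276.07; nΣz² − (Σz)² = 26515.6 − 24806.25 = 1709.35
r = 3939.03 / √(10276.07 × 1709.35) = 3939.03 / 4191.1097 ≈ 0.9399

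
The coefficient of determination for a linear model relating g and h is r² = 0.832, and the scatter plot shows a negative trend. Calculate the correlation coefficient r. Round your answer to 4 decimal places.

-0.9121

|r| = √0.832 = 0.9121
The association is negative, so r = −0.9121.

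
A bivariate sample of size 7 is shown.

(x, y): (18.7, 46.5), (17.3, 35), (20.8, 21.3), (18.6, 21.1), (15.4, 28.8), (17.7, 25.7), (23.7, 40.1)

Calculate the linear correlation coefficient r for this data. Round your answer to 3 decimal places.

0.211

n = 7, Σx = 132.2, Σy = 218.5, Σx² = 2539.72, Σy² = 7384.09, Σxy = 4159.33
nΣxy − ΣxΣy = 29115.31 − 28885.7 = 229.61
nΣx² − (Σx)² = 17778.04 − 17476.84 = 301.2; nΣy² − (Σy)² = 51688.63 − 47742.25 = 3946.38
r = 229.61 / √(301.2 × 3946.38) = 229.61 / 1090.2521 ≈ 0.211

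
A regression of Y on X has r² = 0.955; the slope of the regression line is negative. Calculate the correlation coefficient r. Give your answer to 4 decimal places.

|r| = √0.955 = 0.9772
The association is negative, so r = −0.9772.

-0.9772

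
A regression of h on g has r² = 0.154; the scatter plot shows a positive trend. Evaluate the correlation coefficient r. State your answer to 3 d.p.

0.392

|r| = √0.154 = 0.392
The association is positive, so r = 0.392.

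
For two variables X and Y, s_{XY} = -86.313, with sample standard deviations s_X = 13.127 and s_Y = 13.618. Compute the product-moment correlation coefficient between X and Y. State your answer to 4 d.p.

-0.4828

r = Cov(X,Y) / (s_X · s_Y) = -86.313 / (13.127 × 13.618)
  = -86.313 / 178.7635 ≈ -0.4828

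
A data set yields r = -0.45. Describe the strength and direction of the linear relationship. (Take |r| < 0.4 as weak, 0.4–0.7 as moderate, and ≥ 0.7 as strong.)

moderate negative

r = -0.45 < 0 so the relationship is negative.
|r| = 0.45, which falls in the moderate range.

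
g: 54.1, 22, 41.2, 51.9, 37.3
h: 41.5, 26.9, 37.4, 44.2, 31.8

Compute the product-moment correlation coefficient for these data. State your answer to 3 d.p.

0.961

n = 5, Σg = 206.5, Σh = 181.8, Σg² = 9193.15, Σh² = 6809.5, Σgh = 7857.95
nΣgh − ΣgΣh = 39289.75 − 37541.7 = 1748.05
nΣg² − (Σg)² = 45965.75 − 42642.25 = 3323.5; nΣh² − (Σh)² = 34047.5 − 33051.24 = 996.26
r = 1748.05 / √(3323.5 × 996.26) = 1748.05 / 1819.6346 ≈ 0.961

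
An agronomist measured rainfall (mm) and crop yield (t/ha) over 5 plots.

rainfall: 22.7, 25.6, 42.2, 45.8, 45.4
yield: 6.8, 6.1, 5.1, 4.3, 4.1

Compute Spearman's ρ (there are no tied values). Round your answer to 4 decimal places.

Rank rainfall: 1, 2, 3, 5, 4
Rank yield: 5, 4, 3, 2, 1
d = rank(rainfall) − rank(yield): -4, -2, 0, 3, 3; Σd² = 38
ρ = 1 − 6Σd² / [n(n²−1)] = 1 − 6×38 / (5×24) = 1 − 228/120 ≈ -0.9000

-0.9000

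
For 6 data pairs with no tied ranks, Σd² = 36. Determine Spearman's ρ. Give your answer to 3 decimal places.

-0.029

ρ = 1 − 6Σd² / [n(n²−1)] = 1 − 6×36 / (6×35)
  = 1 − 216/210 = 1 − 1.0286 ≈ -0.029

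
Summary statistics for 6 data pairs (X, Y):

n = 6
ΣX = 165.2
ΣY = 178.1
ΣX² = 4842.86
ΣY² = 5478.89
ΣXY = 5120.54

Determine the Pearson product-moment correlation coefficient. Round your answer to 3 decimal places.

0.911

r = (nΣXY − ΣXΣY) / √[(nΣX² − (ΣX)²)(nΣY² − (ΣY)²)]
Numerator: 6×5120.54 − 165.2×178.1 = 1301.12
Denominator: √[(29057.16 − 27291.04)(32873.34 − 31719.61)] = √[1766.12 × 1153.73] = 1427.4542
r = 1301.12 / 1427.4542 ≈ 0.911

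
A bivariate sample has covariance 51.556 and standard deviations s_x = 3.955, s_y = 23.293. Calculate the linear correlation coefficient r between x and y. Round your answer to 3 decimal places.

0.560

r = Cov(x,y) / (s_x · s_y) = 51.556 / (3.955 × 23.293)
  = 51.556 / 92.1238 ≈ 0.560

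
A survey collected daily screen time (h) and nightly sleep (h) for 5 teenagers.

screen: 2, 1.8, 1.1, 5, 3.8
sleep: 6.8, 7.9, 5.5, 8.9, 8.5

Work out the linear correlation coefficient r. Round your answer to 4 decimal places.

n = 5, Σx = 13.7, Σy = 37.6, Σx² = 47.89, Σy² = 290.36, Σxy = 110.67
nΣxy − ΣxΣy = 553.35 − 515.12 = 38.23
nΣx² − (Σx)² = 239.45 − 187.69 = 51.76; nΣy² − (Σy)² = 1451.8 − 1413.76 = 38.04
r = 38.23 / √(51.76 × 38.04) = 38.23 / 44.3729 ≈ 0.8616

0.8616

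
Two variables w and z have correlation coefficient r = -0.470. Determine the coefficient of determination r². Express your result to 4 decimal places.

0.2209

r² = (-0.470)² = 0.2209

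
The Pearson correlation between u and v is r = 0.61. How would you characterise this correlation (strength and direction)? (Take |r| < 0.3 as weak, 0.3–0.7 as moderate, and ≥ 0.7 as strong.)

r = 0.61 > 0 so the relationship is positive.
|r| = 0.61, which falls in the moderate range.

moderate positive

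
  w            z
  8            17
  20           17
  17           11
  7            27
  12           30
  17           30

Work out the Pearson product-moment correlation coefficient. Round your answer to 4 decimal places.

-0.2802

n = 6, Σw = 81, Σz = 132, Σw² = 1235, Σz² = 3228, Σwz = 1722
nΣwz − ΣwΣz = 10332 − 10692 = -360
nΣw² − (Σw)² = 7410 − 6561 = 849; nΣz² − (Σz)² = 19368 − 17424 = 1944
r = -360 / √(849 × 1944) = -360 / 1284.7007 ≈ -0.2802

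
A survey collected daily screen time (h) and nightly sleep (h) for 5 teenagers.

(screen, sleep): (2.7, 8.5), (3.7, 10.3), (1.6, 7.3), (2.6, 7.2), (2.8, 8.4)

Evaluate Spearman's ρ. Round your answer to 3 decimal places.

Rank screen: 3, 5, 1, 2, 4
Rank sleep: 4, 5, 2, 1, 3
d = rank(screen) − rank(sleep): -1, 0, -1, 1, 1; Σd² = 4
ρ = 1 − 6Σd² / [n(n²−1)] = 1 − 6×4 / (5×24) = 1 − 24/120 ≈ 0.800

0.800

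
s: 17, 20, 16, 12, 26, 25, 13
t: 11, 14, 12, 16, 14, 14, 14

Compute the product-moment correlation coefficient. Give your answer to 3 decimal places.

n = 7, Σs = 129, Σt = 95, Σs² = 2559, Σt² = 1305, Σst = 1747
nΣst − ΣsΣt = 12229 − 12255 = -26
nΣs² − (Σs)² = 17913 − 16641 = 1272; nΣt² − (Σt)² = 9135 − 9025 = 110
r = -26 / √(1272 × 110) = -26 / 374.0588 ≈ -0.070

-0.070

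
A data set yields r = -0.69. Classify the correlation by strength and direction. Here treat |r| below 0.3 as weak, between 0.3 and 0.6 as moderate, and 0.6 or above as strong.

r = -0.69 < 0 so the relationship is negative.
|r| = 0.69, which falls in the strong range.

strong negative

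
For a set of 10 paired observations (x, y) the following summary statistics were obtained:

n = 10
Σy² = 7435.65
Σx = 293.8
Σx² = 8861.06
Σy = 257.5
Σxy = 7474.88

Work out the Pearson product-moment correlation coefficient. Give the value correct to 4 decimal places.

r = (nΣxy − ΣxΣy) / √[(nΣx² − (Σx)²)(nΣy² − (Σy)²)]
Numerator: 10×7474.88 − 293.8×257.5 = -904.7
Denominator: √[(88610.6 − 86318.44)(74356.5 − 66306.25)] = √[2292.16 × 8050.25] = 4295.6328
r = -904.7 / 4295.6328 ≈ -0.2106

-0.2106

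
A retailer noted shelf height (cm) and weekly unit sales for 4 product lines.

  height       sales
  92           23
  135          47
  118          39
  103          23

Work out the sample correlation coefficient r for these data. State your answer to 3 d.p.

0.964

n = 4, Σx = 448, Σy = 132, Σx² = 51222, Σy² = 4788, Σxy = 15432
nΣxy − ΣxΣy = 61728 − 59136 = 2592
nΣx² − (Σx)² = 204888 − 200704 = 4184; nΣy² − (Σy)² = 19152 − 17424 = 1728
r = 2592 / √(4184 × 1728) = 2592 / 2688.8570 ≈ 0.964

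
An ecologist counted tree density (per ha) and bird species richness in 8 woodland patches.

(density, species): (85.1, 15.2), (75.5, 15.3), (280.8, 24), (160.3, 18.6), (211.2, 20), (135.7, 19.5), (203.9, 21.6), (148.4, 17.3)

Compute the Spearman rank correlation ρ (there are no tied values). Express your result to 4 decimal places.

Rank density: 2, 1, 8, 5, 7, 3, 6, 4
Rank species: 1, 2, 8, 4, 6, 5, 7, 3
d = rank(density) − rank(species): 1, -1, 0, 1, 1, -2, -1, 1; Σd² = 10
ρ = 1 − 6Σd² / [n(n²−1)] = 1 − 6×10 / (8×63) = 1 − 60/504 ≈ 0.8810

0.8810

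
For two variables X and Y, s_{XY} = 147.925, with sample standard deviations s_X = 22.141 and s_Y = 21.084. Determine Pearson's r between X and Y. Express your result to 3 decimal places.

0.317

r = Cov(X,Y) / (s_X · s_Y) = 147.925 / (22.141 × 21.084)
  = 147.925 / 466.8208 ≈ 0.317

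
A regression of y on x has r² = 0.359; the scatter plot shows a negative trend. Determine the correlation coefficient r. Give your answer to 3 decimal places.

-0.599

|r| = √0.359 = 0.599
The association is negative, so r = −0.599.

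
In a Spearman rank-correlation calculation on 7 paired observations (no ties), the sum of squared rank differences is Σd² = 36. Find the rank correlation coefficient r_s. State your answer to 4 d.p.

ρ = 1 − 6Σd² / [n(n²−1)] = 1 − 6×36 / (7×48)
  = 1 − 216/336 = 1 − 0.64286 ≈ 0.3571

0.3571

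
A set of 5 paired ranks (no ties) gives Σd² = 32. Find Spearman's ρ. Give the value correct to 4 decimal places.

-0.6000

ρ = 1 − 6Σd² / [n(n²−1)] = 1 − 6×32 / (5×24)
  = 1 − 192/120 = 1 − 1.60000 ≈ -0.6000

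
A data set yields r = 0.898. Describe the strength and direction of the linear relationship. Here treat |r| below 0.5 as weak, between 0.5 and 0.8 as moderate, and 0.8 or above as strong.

r = 0.898 > 0 so the relationship is positive.
|r| = 0.898, which falls in the strong range.

strong positive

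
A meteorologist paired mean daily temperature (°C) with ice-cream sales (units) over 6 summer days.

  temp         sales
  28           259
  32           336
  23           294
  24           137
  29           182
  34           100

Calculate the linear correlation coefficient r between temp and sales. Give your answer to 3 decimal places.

n = 6, Σx = 170, Σy = 1308, Σx² = 4910, Σy² = 328306, Σxy = 36732
nΣxy − ΣxΣy = 220392 − 222360 = -1968
nΣx² − (Σx)² = 29460 − 28900 = 560; nΣy² − (Σy)² = 1969836 − 1710864 = 258972
r = -1968 / √(560 × 258972) = -1968 / 12042.6044 ≈ -0.163

-0.163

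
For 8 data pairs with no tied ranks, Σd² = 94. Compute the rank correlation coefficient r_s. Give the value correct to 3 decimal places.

-0.119

ρ = 1 − 6Σd² / [n(n²−1)] = 1 − 6×94 / (8×63)
  = 1 − 564/504 = 1 − 1.1190 ≈ -0.119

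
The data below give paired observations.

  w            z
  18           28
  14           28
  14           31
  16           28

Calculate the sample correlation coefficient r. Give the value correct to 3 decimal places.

-0.522

n = 4, Σw = 62, Σz = 115, Σw² = 972, Σz² = 3313, Σwz = 1778
nΣwz − ΣwΣz = 7112 − 7130 = -18
nΣw² − (Σw)² = 3888 − 3844 = 44; nΣz² − (Σz)² = 13252 − 13225 = 27
r = -18 / √(44 × 27) = -18 / 34.4674 ≈ -0.522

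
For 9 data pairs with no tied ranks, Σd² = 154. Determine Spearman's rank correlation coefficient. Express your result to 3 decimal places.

-0.283

ρ = 1 − 6Σd² / [n(n²−1)] = 1 − 6×154 / (9×80)
  = 1 − 924/720 = 1 − 1.2833 ≈ -0.283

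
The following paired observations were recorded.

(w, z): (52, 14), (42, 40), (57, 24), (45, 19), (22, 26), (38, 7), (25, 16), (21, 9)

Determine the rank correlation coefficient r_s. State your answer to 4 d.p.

0.2143

Rank w: 7, 5, 8, 6, 2, 4, 3, 1
Rank z: 3, 8, 6, 5, 7, 1, 4, 2
d = rank(w) − rank(z): 4, -3, 2, 1, -5, 3, -1, -1; Σd² = 66
ρ = 1 − 6Σd² / [n(n²−1)] = 1 − 6×66 / (8×63) = 1 − 396/504 ≈ 0.2143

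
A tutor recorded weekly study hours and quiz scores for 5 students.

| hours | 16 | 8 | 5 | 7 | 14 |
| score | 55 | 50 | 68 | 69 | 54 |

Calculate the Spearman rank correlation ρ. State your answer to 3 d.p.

-0.500

Rank hours: 5, 3, 1, 2, 4
Rank score: 3, 1, 4, 5, 2
d = rank(hours) − rank(score): 2, 2, -3, -3, 2; Σd² = 30
ρ = 1 − 6Σd² / [n(n²−1)] = 1 − 6×30 / (5×24) = 1 − 180/120 ≈ -0.500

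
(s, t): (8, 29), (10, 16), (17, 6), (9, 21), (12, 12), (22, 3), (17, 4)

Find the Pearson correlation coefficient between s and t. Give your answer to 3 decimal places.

-0.911

n = 7, Σs = 95, Σt = 91, Σs² = 1451, Σt² = 1743, Σst = 961
nΣst − ΣsΣt = 6727 − 8645 = -1918
nΣs² − (Σs)² = 10157 − 9025 = 1132; nΣt² − (Σt)² = 12201 − 8281 = 3920
r = -1918 / √(1132 × 3920) = -1918 / 2106.5232 ≈ -0.911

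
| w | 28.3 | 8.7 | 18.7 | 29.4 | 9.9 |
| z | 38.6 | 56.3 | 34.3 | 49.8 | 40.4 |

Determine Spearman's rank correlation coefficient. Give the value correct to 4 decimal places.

-0.3000

Rank w: 4, 1, 3, 5, 2
Rank z: 2, 5, 1, 4, 3
d = rank(w) − rank(z): 2, -4, 2, 1, -1; Σd² = 26
ρ = 1 − 6Σd² / [n(n²−1)] = 1 − 6×26 / (5×24) = 1 − 156/120 ≈ -0.3000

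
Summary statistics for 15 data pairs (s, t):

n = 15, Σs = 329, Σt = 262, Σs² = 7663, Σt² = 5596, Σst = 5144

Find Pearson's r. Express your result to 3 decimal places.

-0.893

r = (nΣst − ΣsΣt) / √[(nΣs² − (Σs)²)(nΣt² − (Σt)²)]
Numerator: 15×5144 − 329×262 = -9038
Denominator: √[(114945 − 108241)(83940 − 68644)] = √[6704 × 15296] = 10126.4201
r = -9038 / 10126.4201 ≈ -0.893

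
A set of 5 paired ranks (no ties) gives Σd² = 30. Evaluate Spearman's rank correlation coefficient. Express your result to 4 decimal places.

-0.5000

ρ = 1 − 6Σd² / [n(n²−1)] = 1 − 6×30 / (5×24)
  = 1 − 180/120 = 1 − 1.50000 ≈ -0.5000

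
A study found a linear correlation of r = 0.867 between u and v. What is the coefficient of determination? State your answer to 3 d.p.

0.752

r² = (0.867)² = 0.752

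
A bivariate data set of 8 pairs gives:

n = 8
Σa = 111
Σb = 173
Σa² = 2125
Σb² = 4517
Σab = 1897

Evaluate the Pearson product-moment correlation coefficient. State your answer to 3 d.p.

-0.747

r = (nΣab − ΣaΣb) / √[(nΣa² − (Σa)²)(nΣb² − (Σb)²)]
Numerator: 8×1897 − 111×173 = -4027
Denominator: √[(17000 − 12321)(36136 − 29929)] = √[4679 × 6207] = 5389.1143
r = -4027 / 5389.1143 ≈ -0.747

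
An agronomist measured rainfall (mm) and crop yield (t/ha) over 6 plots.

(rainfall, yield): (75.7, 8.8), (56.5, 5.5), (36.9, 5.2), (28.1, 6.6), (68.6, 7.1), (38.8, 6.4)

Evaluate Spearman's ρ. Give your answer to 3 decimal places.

0.600

Rank rainfall: 6, 4, 2, 1, 5, 3
Rank yield: 6, 2, 1, 4, 5, 3
d = rank(rainfall) − rank(yield): 0, 2, 1, -3, 0, 0; Σd² = 14
ρ = 1 − 6Σd² / [n(n²−1)] = 1 − 6×14 / (6×35) = 1 − 84/210 ≈ 0.600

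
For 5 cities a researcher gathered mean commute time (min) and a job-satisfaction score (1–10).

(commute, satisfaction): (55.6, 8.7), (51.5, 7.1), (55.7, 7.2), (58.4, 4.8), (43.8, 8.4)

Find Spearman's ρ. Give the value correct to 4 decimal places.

Rank commute: 3, 2, 4, 5, 1
Rank satisfaction: 5, 2, 3, 1, 4
d = rank(commute) − rank(satisfaction): -2, 0, 1, 4, -3; Σd² = 30
ρ = 1 − 6Σd² / [n(n²−1)] = 1 − 6×30 / (5×24) = 1 − 180/120 ≈ -0.5000

-0.5000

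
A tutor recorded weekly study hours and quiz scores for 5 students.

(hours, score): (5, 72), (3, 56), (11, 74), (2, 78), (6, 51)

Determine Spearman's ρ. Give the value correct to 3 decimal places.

Rank hours: 3, 2, 5, 1, 4
Rank score: 3, 2, 4, 5, 1
d = rank(hours) − rank(score): 0, 0, 1, -4, 3; Σd² = 26
ρ = 1 − 6Σd² / [n(n²−1)] = 1 − 6×26 / (5×24) = 1 − 156/120 ≈ -0.300

-0.300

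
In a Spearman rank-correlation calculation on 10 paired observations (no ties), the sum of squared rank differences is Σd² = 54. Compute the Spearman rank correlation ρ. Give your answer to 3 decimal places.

ρ = 1 − 6Σd² / [n(n²−1)] = 1 − 6×54 / (10×99)
  = 1 − 324/990 = 1 − 0.3273 ≈ 0.673

0.673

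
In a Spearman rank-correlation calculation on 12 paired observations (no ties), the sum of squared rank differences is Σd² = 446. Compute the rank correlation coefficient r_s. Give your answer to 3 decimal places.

ρ = 1 − 6Σd² / [n(n²−1)] = 1 − 6×446 / (12×143)
  = 1 − 2676/1716 = 1 − 1.5594 ≈ -0.559

-0.559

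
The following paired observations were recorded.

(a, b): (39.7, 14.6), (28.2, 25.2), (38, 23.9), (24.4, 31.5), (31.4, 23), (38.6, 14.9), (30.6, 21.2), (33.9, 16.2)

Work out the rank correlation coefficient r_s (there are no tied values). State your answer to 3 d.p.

Rank a: 8, 2, 6, 1, 4, 7, 3, 5
Rank b: 1, 7, 6, 8, 5, 2, 4, 3
d = rank(a) − rank(b): 7, -5, 0, -7, -1, 5, -1, 2; Σd² = 154
ρ = 1 − 6Σd² / [n(n²−1)] = 1 − 6×154 / (8×63) = 1 − 924/504 ≈ -0.833

-0.833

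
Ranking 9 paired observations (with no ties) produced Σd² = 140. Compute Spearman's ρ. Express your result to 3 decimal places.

-0.167

ρ = 1 − 6Σd² / [n(n²−1)] = 1 − 6×140 / (9×80)
  = 1 − 840/720 = 1 − 1.1667 ≈ -0.167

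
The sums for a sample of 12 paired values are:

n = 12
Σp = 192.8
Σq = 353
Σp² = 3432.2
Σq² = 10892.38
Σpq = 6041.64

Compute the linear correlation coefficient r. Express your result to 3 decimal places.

r = (nΣpq − ΣpΣq) / √[(nΣp² − (Σp)²)(nΣq² − (Σq)²)]
Numerator: 12×6041.64 − 192.8×353 = 4441.28
Denominator: √[(41186.4 − 37171.84)(130708.56 − 124609)] = √[4014.56 × 6099.56] = 4948.4391
r = 4441.28 / 4948.4391 ≈ 0.898

0.898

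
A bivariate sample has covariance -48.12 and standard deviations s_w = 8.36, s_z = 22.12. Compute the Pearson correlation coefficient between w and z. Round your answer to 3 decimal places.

r = Cov(w,z) / (s_w · s_z) = -48.12 / (8.36 × 22.12)
  = -48.12 / 184.9232 ≈ -0.260

-0.260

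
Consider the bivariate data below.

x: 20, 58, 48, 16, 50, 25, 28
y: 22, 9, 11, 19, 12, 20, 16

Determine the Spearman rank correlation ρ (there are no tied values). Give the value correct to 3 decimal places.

Rank x: 2, 7, 5, 1, 6, 3, 4
Rank y: 7, 1, 2, 5, 3, 6, 4
d = rank(x) − rank(y): -5, 6, 3, -4, 3, -3, 0; Σd² = 104
ρ = 1 − 6Σd² / [n(n²−1)] = 1 − 6×104 / (7×48) = 1 − 624/336 ≈ -0.857

-0.857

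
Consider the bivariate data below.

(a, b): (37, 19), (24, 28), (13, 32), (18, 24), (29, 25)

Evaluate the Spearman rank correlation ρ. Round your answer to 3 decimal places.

Rank a: 5, 3, 1, 2, 4
Rank b: 1, 4, 5, 2, 3
d = rank(a) − rank(b): 4, -1, -4, 0, 1; Σd² = 34
ρ = 1 − 6Σd² / [n(n²−1)] = 1 − 6×34 / (5×24) = 1 − 204/120 ≈ -0.700

-0.700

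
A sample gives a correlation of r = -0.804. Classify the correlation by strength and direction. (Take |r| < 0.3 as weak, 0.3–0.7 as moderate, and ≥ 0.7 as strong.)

r = -0.804 < 0 so the relationship is negative.
|r| = 0.804, which falls in the strong range.

strong negative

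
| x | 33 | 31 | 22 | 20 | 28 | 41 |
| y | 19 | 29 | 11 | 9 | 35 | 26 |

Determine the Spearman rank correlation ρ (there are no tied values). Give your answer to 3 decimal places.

Rank x: 5, 4, 2, 1, 3, 6
Rank y: 3, 5, 2, 1, 6, 4
d = rank(x) − rank(y): 2, -1, 0, 0, -3, 2; Σd² = 18
ρ = 1 − 6Σd² / [n(n²−1)] = 1 − 6×18 / (6×35) = 1 − 108/210 ≈ 0.486

0.486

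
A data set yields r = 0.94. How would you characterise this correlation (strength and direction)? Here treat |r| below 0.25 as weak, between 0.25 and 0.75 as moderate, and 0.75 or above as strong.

r = 0.94 > 0 so the relationship is positive.
|r| = 0.94, which falls in the strong range.

strong positive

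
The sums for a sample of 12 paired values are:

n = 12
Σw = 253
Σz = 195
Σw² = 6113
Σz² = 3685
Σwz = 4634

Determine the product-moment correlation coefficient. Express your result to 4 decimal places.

0.8244

r = (nΣwz − ΣwΣz) / √[(nΣw² − (Σw)²)(nΣz² − (Σz)²)]
Numerator: 12×4634 − 253×195 = 6273
Denominator: √[(73356 − 64009)(44220 − 38025)] = √[9347 × 6195] = 7609.5115
r = 6273 / 7609.5115 ≈ 0.8244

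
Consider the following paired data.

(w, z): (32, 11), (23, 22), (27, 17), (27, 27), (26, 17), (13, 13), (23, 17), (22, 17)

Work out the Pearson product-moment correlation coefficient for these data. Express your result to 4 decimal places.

0.1059

n = 8, Σw = 193, Σz = 141, Σw² = 4869, Σz² = 2659, Σwz = 3422
nΣwz − ΣwΣz = 27376 − 27213 = 163
nΣw² − (Σw)² = 38952 − 37249 = 1703; nΣz² − (Σz)² = 21272 − 19881 = 1391
r = 163 / √(1703 × 1391) = 163 / 1539.1144 ≈ 0.1059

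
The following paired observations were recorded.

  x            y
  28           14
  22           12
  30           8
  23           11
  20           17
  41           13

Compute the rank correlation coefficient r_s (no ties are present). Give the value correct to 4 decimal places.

Rank x: 4, 2, 5, 3, 1, 6
Rank y: 5, 3, 1, 2, 6, 4
d = rank(x) − rank(y): -1, -1, 4, 1, -5, 2; Σd² = 48
ρ = 1 − 6Σd² / [n(n²−1)] = 1 − 6×48 / (6×35) = 1 − 288/210 ≈ -0.3714

-0.3714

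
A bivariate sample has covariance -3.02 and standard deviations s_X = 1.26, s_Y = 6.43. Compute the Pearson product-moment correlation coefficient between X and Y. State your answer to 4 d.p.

r = Cov(X,Y) / (s_X · s_Y) = -3.02 / (1.26 × 6.43)
  = -3.02 / 8.1018 ≈ -0.3728

-0.3728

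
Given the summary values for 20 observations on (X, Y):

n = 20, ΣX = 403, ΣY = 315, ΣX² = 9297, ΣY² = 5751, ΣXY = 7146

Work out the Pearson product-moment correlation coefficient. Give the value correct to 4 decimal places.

0.8286

r = (nΣXY − ΣXΣY) / √[(nΣX² − (ΣX)²)(nΣY² − (ΣY)²)]
Numerator: 20×7146 − 403×315 = 15975
Denominator: √[(185940 − 162409)(115020 − 99225)] = √[23531 × 15795] = 19278.8004
r = 15975 / 19278.8004 ≈ 0.8286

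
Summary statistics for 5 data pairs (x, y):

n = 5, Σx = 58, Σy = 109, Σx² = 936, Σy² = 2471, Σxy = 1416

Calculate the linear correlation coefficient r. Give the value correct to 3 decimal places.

r = (nΣxy − ΣxΣy) / √[(nΣx² − (Σx)²)(nΣy² − (Σy)²)]
Numerator: 5×1416 − 58×109 = 758
Denominator: √[(4680 − 3364)(12355 − 11881)] = √[1316 × 474] = 789.8000
r = 758 / 789.8000 ≈ 0.960

0.960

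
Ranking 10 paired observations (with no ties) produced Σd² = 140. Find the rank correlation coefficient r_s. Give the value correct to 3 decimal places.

ρ = 1 − 6Σd² / [n(n²−1)] = 1 − 6×140 / (10×99)
  = 1 − 840/990 = 1 − 0.8485 ≈ 0.152

0.152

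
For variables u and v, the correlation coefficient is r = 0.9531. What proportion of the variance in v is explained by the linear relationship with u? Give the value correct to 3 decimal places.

r² = (0.9531)² = 0.908

0.908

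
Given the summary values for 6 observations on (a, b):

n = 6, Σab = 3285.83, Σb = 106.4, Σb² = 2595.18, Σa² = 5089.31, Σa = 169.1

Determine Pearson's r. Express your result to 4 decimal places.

r = (nΣab − ΣaΣb) / √[(nΣa² − (Σa)²)(nΣb² − (Σb)²)]
Numerator: 6×3285.83 − 169.1×106.4 = 1722.74
Denominator: √[(30535.86 − 28594.81)(15571.08 − 11320.96)] = √[1941.05 × 4250.12] = 2872.2283
r = 1722.74 / 2872.2283 ≈ 0.5998

0.5998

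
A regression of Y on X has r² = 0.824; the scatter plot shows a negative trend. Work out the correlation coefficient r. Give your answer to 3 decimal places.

|r| = √0.824 = 0.908
The association is negative, so r = −0.908.

-0.908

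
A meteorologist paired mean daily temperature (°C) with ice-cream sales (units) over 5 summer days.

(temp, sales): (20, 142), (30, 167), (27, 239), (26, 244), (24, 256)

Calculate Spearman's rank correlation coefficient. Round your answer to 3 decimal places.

Rank temp: 1, 5, 4, 3, 2
Rank sales: 1, 2, 3, 4, 5
d = rank(temp) − rank(sales): 0, 3, 1, -1, -3; Σd² = 20
ρ = 1 − 6Σd² / [n(n²−1)] = 1 − 6×20 / (5×24) = 1 − 120/120 ≈ 0.000

0.000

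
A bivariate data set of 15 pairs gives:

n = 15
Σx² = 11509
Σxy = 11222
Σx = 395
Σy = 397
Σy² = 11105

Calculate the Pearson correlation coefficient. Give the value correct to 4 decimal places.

0.9436

r = (nΣxy − ΣxΣy) / √[(nΣx² − (Σx)²)(nΣy² − (Σy)²)]
Numerator: 15×11222 − 395×397 = 11515
Denominator: √[(172635 − 156025)(166575 − 157609)] = √[16610 × 8966] = 12203.4938
r = 11515 / 12203.4938 ≈ 0.9436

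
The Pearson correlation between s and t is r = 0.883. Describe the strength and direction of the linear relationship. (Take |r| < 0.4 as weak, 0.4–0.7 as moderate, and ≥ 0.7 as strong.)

r = 0.883 > 0 so the relationship is positive.
|r| = 0.883, which falls in the strong range.

strong positive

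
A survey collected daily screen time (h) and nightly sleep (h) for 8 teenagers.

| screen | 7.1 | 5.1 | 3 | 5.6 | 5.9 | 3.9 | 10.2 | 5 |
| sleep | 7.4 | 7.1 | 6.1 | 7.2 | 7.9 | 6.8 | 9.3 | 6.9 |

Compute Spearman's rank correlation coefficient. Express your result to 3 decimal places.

0.976

Rank screen: 7, 4, 1, 5, 6, 2, 8, 3
Rank sleep: 6, 4, 1, 5, 7, 2, 8, 3
d = rank(screen) − rank(sleep): 1, 0, 0, 0, -1, 0, 0, 0; Σd² = 2
ρ = 1 − 6Σd² / [n(n²−1)] = 1 − 6×2 / (8×63) = 1 − 12/504 ≈ 0.976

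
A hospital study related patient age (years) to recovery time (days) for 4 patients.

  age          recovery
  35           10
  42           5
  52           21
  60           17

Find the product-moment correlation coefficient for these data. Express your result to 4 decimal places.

n = 4, Σx = 189, Σy = 53, Σx² = 9293, Σy² = 855, Σxy = 2672
nΣxy − ΣxΣy = 10688 − 10017 = 671
nΣx² − (Σx)² = 37172 − 35721 = 1451; nΣy² − (Σy)² = 3420 − 2809 = 611
r = 671 / √(1451 × 611) = 671 / 941.5737 ≈ 0.7126

0.7126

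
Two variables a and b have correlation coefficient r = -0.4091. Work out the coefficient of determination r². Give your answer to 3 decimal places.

r² = (-0.4091)² = 0.167

0.167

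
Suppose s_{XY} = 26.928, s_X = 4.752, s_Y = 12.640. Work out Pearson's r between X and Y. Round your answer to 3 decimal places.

0.448

r = Cov(X,Y) / (s_X · s_Y) = 26.928 / (4.752 × 12.640)
  = 26.928 / 60.0653 ≈ 0.448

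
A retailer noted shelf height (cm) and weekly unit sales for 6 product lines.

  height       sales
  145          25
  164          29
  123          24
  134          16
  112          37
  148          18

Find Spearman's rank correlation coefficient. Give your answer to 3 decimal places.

-0.143

Rank height: 4, 6, 2, 3, 1, 5
Rank sales: 4, 5, 3, 1, 6, 2
d = rank(height) − rank(sales): 0, 1, -1, 2, -5, 3; Σd² = 40
ρ = 1 − 6Σd² / [n(n²−1)] = 1 − 6×40 / (6×35) = 1 − 240/210 ≈ -0.143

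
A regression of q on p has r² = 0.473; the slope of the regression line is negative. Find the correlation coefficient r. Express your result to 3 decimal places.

-0.688

|r| = √0.473 = 0.688
The association is negative, so r = −0.688.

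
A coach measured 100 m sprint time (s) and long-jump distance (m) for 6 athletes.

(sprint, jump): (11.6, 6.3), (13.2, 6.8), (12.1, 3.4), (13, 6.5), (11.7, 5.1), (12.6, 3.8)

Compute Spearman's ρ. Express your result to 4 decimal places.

0.4857

Rank sprint: 1, 6, 3, 5, 2, 4
Rank jump: 4, 6, 1, 5, 3, 2
d = rank(sprint) − rank(jump): -3, 0, 2, 0, -1, 2; Σd² = 18
ρ = 1 − 6Σd² / [n(n²−1)] = 1 − 6×18 / (6×35) = 1 − 108/210 ≈ 0.4857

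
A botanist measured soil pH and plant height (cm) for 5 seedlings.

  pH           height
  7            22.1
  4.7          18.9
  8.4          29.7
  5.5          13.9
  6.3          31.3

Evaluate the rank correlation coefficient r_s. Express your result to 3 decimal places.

0.600

Rank pH: 4, 1, 5, 2, 3
Rank height: 3, 2, 4, 1, 5
d = rank(pH) − rank(height): 1, -1, 1, 1, -2; Σd² = 8
ρ = 1 − 6Σd² / [n(n²−1)] = 1 − 6×8 / (5×24) = 1 − 48/120 ≈ 0.600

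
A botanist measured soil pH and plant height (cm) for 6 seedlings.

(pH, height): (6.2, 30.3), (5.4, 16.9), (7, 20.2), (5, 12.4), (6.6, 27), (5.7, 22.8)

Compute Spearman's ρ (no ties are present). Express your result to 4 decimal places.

0.6000

Rank pH: 4, 2, 6, 1, 5, 3
Rank height: 6, 2, 3, 1, 5, 4
d = rank(pH) − rank(height): -2, 0, 3, 0, 0, -1; Σd² = 14
ρ = 1 − 6Σd² / [n(n²−1)] = 1 − 6×14 / (6×35) = 1 − 84/210 ≈ 0.6000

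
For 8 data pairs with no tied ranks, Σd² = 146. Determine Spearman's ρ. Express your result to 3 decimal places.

ρ = 1 − 6Σd² / [n(n²−1)] = 1 − 6×146 / (8×63)
  = 1 − 876/504 = 1 − 1.7381 ≈ -0.738

-0.738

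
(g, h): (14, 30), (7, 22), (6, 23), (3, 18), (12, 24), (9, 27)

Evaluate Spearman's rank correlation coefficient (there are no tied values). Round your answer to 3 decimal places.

0.886

Rank g: 6, 3, 2, 1, 5, 4
Rank h: 6, 2, 3, 1, 4, 5
d = rank(g) − rank(h): 0, 1, -1, 0, 1, -1; Σd² = 4
ρ = 1 − 6Σd² / [n(n²−1)] = 1 − 6×4 / (6×35) = 1 − 24/210 ≈ 0.886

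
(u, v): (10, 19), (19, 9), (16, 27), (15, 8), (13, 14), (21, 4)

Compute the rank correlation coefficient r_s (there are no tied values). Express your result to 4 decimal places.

-0.5429

Rank u: 1, 5, 4, 3, 2, 6
Rank v: 5, 3, 6, 2, 4, 1
d = rank(u) − rank(v): -4, 2, -2, 1, -2, 5; Σd² = 54
ρ = 1 − 6Σd² / [n(n²−1)] = 1 − 6×54 / (6×35) = 1 − 324/210 ≈ -0.5429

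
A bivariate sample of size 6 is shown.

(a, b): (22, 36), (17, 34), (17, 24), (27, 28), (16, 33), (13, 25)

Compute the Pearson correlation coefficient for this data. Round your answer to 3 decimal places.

n = 6, Σa = 112, Σb = 180, Σa² = 2216, Σb² = 5526, Σab = 3387
nΣab − ΣaΣb = 20322 − 20160 = 162
nΣa² − (Σa)² = 13296 − 12544 = 752; nΣb² − (Σb)² = 33156 − 32400 = 756
r = 162 / √(752 × 756) = 162 / 753.9973 ≈ 0.215

0.215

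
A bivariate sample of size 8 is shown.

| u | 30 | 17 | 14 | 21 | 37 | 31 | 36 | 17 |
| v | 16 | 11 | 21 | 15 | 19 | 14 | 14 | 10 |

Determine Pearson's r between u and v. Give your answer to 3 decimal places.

0.176

n = 8, Σu = 203, Σv = 120, Σu² = 5741, Σv² = 1896, Σuv = 3087
nΣuv − ΣuΣv = 24696 − 24360 = 336
nΣu² − (Σu)² = 45928 − 41209 = 4719; nΣv² − (Σv)² = 15168 − 14400 = 768
r = 336 / √(4719 × 768) = 336 / 1903.7311 ≈ 0.176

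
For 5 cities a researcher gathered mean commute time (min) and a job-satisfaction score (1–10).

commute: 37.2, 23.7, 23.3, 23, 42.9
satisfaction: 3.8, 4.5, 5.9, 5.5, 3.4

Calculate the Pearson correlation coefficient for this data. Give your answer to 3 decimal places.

-0.887

n = 5, Σx = 150.1, Σy = 23.1, Σx² = 4857.83, Σy² = 111.31, Σxy = 657.84
nΣxy − ΣxΣy = 3289.2 − 3467.31 = -178.11
nΣx² − (Σx)² = 24289.15 − 22530.01 = 1759.14; nΣy² − (Σy)² = 556.55 − 533.61 = 22.94
r = -178.11 / √(1759.14 × 22.94) = -178.11 / 200.8847 ≈ -0.887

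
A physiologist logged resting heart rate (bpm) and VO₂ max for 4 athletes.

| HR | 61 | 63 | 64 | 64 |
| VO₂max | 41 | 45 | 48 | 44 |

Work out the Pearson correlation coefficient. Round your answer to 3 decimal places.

0.816

n = 4, Σx = 252, Σy = 178, Σx² = 15882, Σy² = 7946, Σxy = 11224
nΣxy − ΣxΣy = 44896 − 44856 = 40
nΣx² − (Σx)² = 63528 − 63504 = 24; nΣy² − (Σy)² = 31784 − 31684 = 100
r = 40 / √(24 × 100) = 40 / 48.9898 ≈ 0.816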